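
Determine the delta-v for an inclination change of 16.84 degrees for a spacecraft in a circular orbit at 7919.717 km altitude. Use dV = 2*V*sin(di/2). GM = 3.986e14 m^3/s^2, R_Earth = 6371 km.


r = 14290.7170 km = 1.4290717e+07 m
V = sqrt(mu/r) = 5281.3097 m/s
di = 16.84 deg = 0.2939134 rad
dV = 2*V*sin(di/2) = 2*5281.3097*sin(0.1469567)
dV = 1546.6668 m/s = 1.5467 km/s

1.5467 km/s


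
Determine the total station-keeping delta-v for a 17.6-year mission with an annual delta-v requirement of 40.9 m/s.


dV = rate * years = 40.9 * 17.6
dV = 719.8400 m/s

719.8400 m/s


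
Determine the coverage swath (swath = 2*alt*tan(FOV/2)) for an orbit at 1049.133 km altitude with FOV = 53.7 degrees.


FOV = 53.7 deg = 0.9372418 rad
swath = 2 * alt * tan(FOV/2) = 2 * 1049.133 * tan(0.4686209)
swath = 2 * 1049.133 * 0.5062322
swath = 1062.2097 km

1062.2097 km


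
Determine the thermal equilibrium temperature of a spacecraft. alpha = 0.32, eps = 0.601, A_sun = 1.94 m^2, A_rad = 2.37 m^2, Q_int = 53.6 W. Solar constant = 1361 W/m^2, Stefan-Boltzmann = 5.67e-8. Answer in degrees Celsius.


Numerator = alpha*S*A_sun + Q_int = 0.32*1361*1.94 + 53.6 = 898.5088 W
Denominator = eps*sigma*A_rad = 0.601*5.67e-8*2.37 = 8.0761779e-08 W/K^4
T^4 = 1.1125421e+10 K^4
T = 324.7724 K = 51.6224 C

51.6224 degrees Celsius


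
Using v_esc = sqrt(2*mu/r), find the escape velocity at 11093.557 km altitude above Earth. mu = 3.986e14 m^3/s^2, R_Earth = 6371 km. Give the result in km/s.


r = 6371.0 + 11093.557 = 17464.5570 km = 1.7464557e+07 m
v_esc = sqrt(2*mu/r) = sqrt(2*3.986e14 / 1.7464557e+07)
v_esc = 6756.2367 m/s = 6.7562 km/s

6.7562 km/s


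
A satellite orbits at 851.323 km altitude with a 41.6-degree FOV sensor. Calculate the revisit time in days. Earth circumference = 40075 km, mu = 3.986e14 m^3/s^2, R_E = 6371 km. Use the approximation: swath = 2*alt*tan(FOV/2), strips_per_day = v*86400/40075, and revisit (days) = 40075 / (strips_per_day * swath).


swath = 2*851.323*tan(0.3630285) = 646.7745 km
v = sqrt(mu/r) = 7428.9972 m/s = 7.4290 km/s
strips/day = v*86400/40075 = 7.4290*86400/40075 = 16.0166
coverage/day = strips * swath = 16.0166 * 646.7745 = 10359.1309 km
revisit = 40075 / 10359.1309 = 3.8686 days

3.8686 days


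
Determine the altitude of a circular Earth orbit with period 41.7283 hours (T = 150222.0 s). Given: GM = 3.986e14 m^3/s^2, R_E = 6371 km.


T = 150222.0 s
r = (mu*T^2/(4*pi^2))^(1/3) = (3.986e14 * 150222.0^2 / (4*pi^2))^(1/3)
r = 6.1077541e+07 m = 61077.5413 km
alt = r - R_E = 61077.5413 - 6371 = 54706.5413 km

54706.5413 km


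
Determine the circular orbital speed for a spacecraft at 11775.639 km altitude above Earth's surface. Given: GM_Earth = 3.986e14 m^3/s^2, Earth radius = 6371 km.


r = R_E + alt = 6371.0 + 11775.639 = 18146.6390 km = 1.8146639e+07 m
v = sqrt(mu/r) = sqrt(3.986e14 / 1.8146639e+07) = 4686.7366 m/s = 4.6867 km/s

4.6867 km/s


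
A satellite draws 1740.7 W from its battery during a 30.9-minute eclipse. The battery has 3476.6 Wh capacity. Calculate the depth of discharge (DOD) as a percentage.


E_used = P * t / 60 = 1740.7 * 30.9 / 60 = 896.4605 Wh
DOD = E_used / E_total * 100 = 896.4605 / 3476.6 * 100
DOD = 25.7856 %

25.7856 %


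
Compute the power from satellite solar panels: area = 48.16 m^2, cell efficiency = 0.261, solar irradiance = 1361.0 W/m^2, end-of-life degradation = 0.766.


P = area * eta * S * degradation
P = 48.16 * 0.261 * 1361.0 * 0.766
P = 13104.3016 W

13104.3016 W


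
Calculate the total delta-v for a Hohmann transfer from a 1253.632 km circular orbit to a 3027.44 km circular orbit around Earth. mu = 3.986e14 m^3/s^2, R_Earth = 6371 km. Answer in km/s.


r1 = 7624.6320 km = 7.624632e+06 m
r2 = 9398.4400 km = 9.39844e+06 m
dv1 = sqrt(mu/r1)*(sqrt(2*r2/(r1+r2)) - 1) = 367.3691 m/s
dv2 = sqrt(mu/r2)*(1 - sqrt(2*r1/(r1+r2))) = 348.6281 m/s
total dv = |dv1| + |dv2| = 367.3691 + 348.6281 = 715.9972 m/s = 0.7159972 km/s

0.7160 km/s


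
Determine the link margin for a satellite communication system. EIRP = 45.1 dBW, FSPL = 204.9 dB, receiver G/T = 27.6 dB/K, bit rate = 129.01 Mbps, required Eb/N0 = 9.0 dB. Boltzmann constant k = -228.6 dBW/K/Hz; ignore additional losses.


C/N0 = EIRP - FSPL + G/T - k = 45.1 - 204.9 + 27.6 - (-228.6)
C/N0 = 96.4000 dB-Hz
R_b = 129.01 Mbps = 1.2901e+08 bps -> 10*log10(R_b) = 81.1062 dB-Hz
Eb/N0 = C/N0 - 10*log10(R_b) = 96.4000 - 81.1062 = 15.2938 dB
Margin = Eb/N0 - Eb/N0_req = 15.2938 - 9.0 = 6.2938 dB (link closes)

6.2938 dB


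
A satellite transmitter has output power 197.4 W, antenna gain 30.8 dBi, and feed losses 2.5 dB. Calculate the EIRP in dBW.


Pt = 197.4 W = 22.9535 dBW
EIRP = Pt_dBW + Gt - losses = 22.9535 + 30.8 - 2.5 = 51.2535 dBW

51.2535 dBW


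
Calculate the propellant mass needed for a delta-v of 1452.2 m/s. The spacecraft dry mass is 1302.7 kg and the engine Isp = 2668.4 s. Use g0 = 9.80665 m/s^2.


ve = Isp * g0 = 2668.4 * 9.80665 = 26168.064860 m/s
mass ratio = exp(dv/ve) = exp(1452.2/26168.064860) = 1.05706386
m_prop = m_dry * (mr - 1) = 1302.7 * (1.05706386 - 1)
m_prop = 74.3371 kg

74.3371 kg


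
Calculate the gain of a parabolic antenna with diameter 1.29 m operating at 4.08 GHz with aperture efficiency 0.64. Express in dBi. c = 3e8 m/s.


lambda = c/f = 3e8 / 4.08e+09 = 0.07352941 m
G = eta*(pi*D/lambda)^2 = 0.64*(pi*1.29/0.07352941)^2
G = 1944.1822 (linear)
G = 10*log10(1944.1822) = 32.8874 dBi

32.8874 dBi


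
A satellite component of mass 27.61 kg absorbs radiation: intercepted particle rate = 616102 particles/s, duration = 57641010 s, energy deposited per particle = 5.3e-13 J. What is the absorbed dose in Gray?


Total energy deposited = rate * time * E_per
  = 616102 * 57641010 * 5.3e-13 = 18.8218 J
Dose = E_total / mass = 18.8218 / 27.61
Dose = 0.6817006 Gy

0.6817 Gy


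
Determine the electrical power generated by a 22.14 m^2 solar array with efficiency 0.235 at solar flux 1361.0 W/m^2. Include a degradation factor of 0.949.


P = area * eta * S * degradation
P = 22.14 * 0.235 * 1361.0 * 0.949
P = 6720.0084 W

6720.0084 W


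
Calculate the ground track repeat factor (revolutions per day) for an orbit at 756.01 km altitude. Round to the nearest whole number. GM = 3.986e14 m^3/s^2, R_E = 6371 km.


r = 7.12701e+06 m
T = 2*pi*sqrt(r^3/mu) = 5987.8688 s = 99.7978 min
revs/day = 1440 / 99.7978 = 14.4292
Rounded: 14 revolutions per day

14 revolutions per day


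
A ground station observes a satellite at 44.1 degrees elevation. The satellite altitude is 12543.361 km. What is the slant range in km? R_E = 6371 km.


h = 12543.361 km, el = 44.1 deg
d = -R_E*sin(el) + sqrt((R_E*sin(el))^2 + 2*R_E*h + h^2)
d = -6371.0000*sin(0.7696902) + sqrt((6371.0000*0.6959128)^2 + 2*6371.0000*12543.361 + 12543.361^2)
d = 13919.0166 km

13919.0166 km


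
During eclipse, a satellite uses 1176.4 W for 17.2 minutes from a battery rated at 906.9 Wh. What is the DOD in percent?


E_used = P * t / 60 = 1176.4 * 17.2 / 60 = 337.2347 Wh
DOD = E_used / E_total * 100 = 337.2347 / 906.9 * 100
DOD = 37.1854 %

37.1854 %


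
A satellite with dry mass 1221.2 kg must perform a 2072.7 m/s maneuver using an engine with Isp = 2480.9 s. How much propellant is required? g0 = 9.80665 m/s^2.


ve = Isp * g0 = 2480.9 * 9.80665 = 24329.317985 m/s
mass ratio = exp(dv/ve) = exp(2072.7/24329.317985) = 1.08892776
m_prop = m_dry * (mr - 1) = 1221.2 * (1.08892776 - 1)
m_prop = 108.5986 kg

108.5986 kg


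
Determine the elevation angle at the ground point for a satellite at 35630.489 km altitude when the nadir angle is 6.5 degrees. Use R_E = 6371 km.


r = R_E + alt = 42001.4890 km
Law of sines in the satellite / Earth-center / ground-point triangle:
  sin(nadir)/R_E = sin(90 + el)/r  =>  cos(el) = (r/R_E)*sin(nadir)
cos(el) = (42001.4890 / 6371.0000) * sin(6.5 deg) = 0.7463041
el = arccos(0.7463041) = 41.7288 deg
(Earth-central angle = 90 - nadir - el = 41.7712 deg)

41.7288 degrees


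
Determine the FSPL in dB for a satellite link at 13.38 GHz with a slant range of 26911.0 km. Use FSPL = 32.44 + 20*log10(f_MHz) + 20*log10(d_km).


f = 13.38 GHz = 13380.0000 MHz
d = 26911.0 km
FSPL = 32.44 + 20*log10(13380.0000) + 20*log10(26911.0)
FSPL = 32.44 + 82.5291 + 88.5986
FSPL = 203.5677 dB

203.5677 dB


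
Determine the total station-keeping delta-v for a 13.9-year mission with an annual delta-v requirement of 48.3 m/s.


dV = rate * years = 48.3 * 13.9
dV = 671.3700 m/s

671.3700 m/s


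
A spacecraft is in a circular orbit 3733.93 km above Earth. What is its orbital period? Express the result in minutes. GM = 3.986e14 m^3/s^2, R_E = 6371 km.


r = 10104.9300 km = 1.010493e+07 m
T = 2*pi*sqrt(r^3/mu) = 2*pi*sqrt(1.0318105e+21 / 3.986e14)
T = 10109.0696 s = 168.4845 min

168.4845 minutes


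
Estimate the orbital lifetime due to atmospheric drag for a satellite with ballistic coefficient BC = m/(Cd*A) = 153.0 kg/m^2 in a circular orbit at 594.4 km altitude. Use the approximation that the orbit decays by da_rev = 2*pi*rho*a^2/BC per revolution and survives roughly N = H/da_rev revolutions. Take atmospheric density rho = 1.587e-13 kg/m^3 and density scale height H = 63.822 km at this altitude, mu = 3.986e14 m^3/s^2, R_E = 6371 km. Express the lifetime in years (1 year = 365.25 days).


a = R_E + alt = 6965.4000 km = 6.9654e+06 m
da_rev = 2*pi*rho*a^2/BC = 2*pi*1.587e-13*(6.9654e+06)^2/153.0 = 0.316196812 m per revolution
N = H/da_rev = 63822.0000 m / 0.316196812 m = 201842.6420 revolutions
P = 2*pi*sqrt(a^3/mu) = 5785.3590 s
lifetime = N*P = 201842.6420 * 5785.3590 = 1.1677321e+09 s = 13515.4184 days
years = 13515.4184 / 365.25 = 37.0032 years

37.0032 years


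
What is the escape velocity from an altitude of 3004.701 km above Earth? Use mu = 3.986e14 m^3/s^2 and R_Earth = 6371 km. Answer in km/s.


r = 6371.0 + 3004.701 = 9375.7010 km = 9.375701e+06 m
v_esc = sqrt(2*mu/r) = sqrt(2*3.986e14 / 9.375701e+06)
v_esc = 9221.0796 m/s = 9.2211 km/s

9.2211 km/s


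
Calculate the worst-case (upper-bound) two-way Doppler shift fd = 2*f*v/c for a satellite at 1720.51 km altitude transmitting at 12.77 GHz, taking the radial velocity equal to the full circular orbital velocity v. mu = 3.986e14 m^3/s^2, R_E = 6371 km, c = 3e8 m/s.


r = 8.09151e+06 m
v = sqrt(mu/r) = 7018.6544 m/s (worst-case radial velocity)
f = 12.77 GHz = 1.277e+10 Hz
fd = 2*f*v/c = 2*1.277e+10*7018.6544/3.0e+08
fd = 597521.4465 Hz

597521.4465 Hz


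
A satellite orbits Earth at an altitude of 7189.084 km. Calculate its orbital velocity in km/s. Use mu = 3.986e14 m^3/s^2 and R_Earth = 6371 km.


r = R_E + alt = 6371.0 + 7189.084 = 13560.0840 km = 1.3560084e+07 m
v = sqrt(mu/r) = sqrt(3.986e14 / 1.3560084e+07) = 5421.7246 m/s = 5.4217 km/s

5.4217 km/s


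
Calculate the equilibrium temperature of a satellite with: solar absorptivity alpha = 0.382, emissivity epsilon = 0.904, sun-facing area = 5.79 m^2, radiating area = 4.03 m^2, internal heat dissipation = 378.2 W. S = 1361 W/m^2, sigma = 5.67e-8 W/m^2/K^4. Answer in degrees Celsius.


Numerator = alpha*S*A_sun + Q_int = 0.382*1361*5.79 + 378.2 = 3388.4326 W
Denominator = eps*sigma*A_rad = 0.904*5.67e-8*4.03 = 2.065649e-07 W/K^4
T^4 = 1.6403719e+10 K^4
T = 357.8785 K = 84.7285 C

84.7285 degrees Celsius


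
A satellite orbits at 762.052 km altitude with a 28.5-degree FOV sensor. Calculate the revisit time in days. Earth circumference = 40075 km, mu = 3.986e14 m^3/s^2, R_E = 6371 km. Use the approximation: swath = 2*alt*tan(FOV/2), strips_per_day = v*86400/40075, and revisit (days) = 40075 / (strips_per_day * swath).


swath = 2*762.052*tan(0.2487094) = 387.0731 km
v = sqrt(mu/r) = 7475.3400 m/s = 7.4753 km/s
strips/day = v*86400/40075 = 7.4753*86400/40075 = 16.1165
coverage/day = strips * swath = 16.1165 * 387.0731 = 6238.2699 km
revisit = 40075 / 6238.2699 = 6.4241 days

6.4241 days


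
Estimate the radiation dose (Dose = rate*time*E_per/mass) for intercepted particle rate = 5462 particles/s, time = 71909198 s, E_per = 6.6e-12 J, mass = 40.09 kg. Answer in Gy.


Total energy deposited = rate * time * E_per
  = 5462 * 71909198 * 6.6e-12 = 2.5923 J
Dose = E_total / mass = 2.5923 / 40.09
Dose = 0.06466124 Gy

0.0647 Gy


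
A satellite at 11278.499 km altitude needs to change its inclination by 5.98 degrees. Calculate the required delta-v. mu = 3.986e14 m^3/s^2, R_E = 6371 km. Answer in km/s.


r = 17649.4990 km = 1.7649499e+07 m
V = sqrt(mu/r) = 4752.2848 m/s
di = 5.98 deg = 0.1043707 rad
dV = 2*V*sin(di/2) = 2*4752.2848*sin(0.05218534)
dV = 495.7741 m/s = 0.4957741 km/s

0.4958 km/s


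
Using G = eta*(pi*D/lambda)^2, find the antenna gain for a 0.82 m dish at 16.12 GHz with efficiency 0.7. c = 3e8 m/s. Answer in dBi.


lambda = c/f = 3e8 / 1.612e+10 = 0.01861042 m
G = eta*(pi*D/lambda)^2 = 0.7*(pi*0.82/0.01861042)^2
G = 13412.6026 (linear)
G = 10*log10(13412.6026) = 41.2751 dBi

41.2751 dBi


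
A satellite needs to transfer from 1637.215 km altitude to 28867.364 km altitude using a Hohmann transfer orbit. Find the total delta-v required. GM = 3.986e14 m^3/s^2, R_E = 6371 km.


r1 = 8008.2150 km = 8.008215e+06 m
r2 = 35238.3640 km = 3.5238364e+07 m
dv1 = sqrt(mu/r1)*(sqrt(2*r2/(r1+r2)) - 1) = 1951.2671 m/s
dv2 = sqrt(mu/r2)*(1 - sqrt(2*r1/(r1+r2))) = 1316.4987 m/s
total dv = |dv1| + |dv2| = 1951.2671 + 1316.4987 = 3267.7657 m/s = 3.2678 km/s

3.2678 km/s


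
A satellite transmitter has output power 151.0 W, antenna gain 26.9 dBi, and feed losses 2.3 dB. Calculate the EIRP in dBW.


Pt = 151.0 W = 21.7898 dBW
EIRP = Pt_dBW + Gt - losses = 21.7898 + 26.9 - 2.3 = 46.3898 dBW

46.3898 dBW


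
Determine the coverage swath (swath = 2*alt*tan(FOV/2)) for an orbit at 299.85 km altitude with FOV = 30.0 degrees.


FOV = 30.0 deg = 0.5235988 rad
swath = 2 * alt * tan(FOV/2) = 2 * 299.85 * tan(0.2617994)
swath = 2 * 299.85 * 0.2679492
swath = 160.6891 km

160.6891 km


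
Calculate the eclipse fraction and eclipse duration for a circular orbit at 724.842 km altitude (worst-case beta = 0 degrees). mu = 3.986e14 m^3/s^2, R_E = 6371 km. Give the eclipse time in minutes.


r = 7095.8420 km
T = 99.1439 min
Eclipse fraction = arcsin(R_E/r)/pi = arcsin(6371.0000/7095.8420)/pi
= arcsin(0.8978498)/pi = 0.3548714
Eclipse duration = 0.3548714 * 99.1439 = 35.1833 min

35.1833 minutes


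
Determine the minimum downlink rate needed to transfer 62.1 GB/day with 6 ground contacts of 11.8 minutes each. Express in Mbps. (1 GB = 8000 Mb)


total contact time = 6 * 11.8 * 60 = 4248.0000 s
data = 62.1 GB = 496800.0000 Mb
rate = 496800.0000 / 4248.0000 = 116.9492 Mbps

116.9492 Mbps


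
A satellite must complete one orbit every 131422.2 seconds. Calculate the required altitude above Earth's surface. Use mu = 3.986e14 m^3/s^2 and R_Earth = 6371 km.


T = 131422.2 s
r = (mu*T^2/(4*pi^2))^(1/3) = (3.986e14 * 131422.2^2 / (4*pi^2))^(1/3)
r = 5.58691e+07 m = 55869.0999 km
alt = r - R_E = 55869.0999 - 6371 = 49498.0999 km

49498.0999 km


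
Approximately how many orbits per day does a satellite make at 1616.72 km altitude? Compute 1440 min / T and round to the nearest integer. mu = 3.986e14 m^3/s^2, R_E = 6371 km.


r = 7.98772e+06 m
T = 2*pi*sqrt(r^3/mu) = 7104.6955 s = 118.4116 min
revs/day = 1440 / 118.4116 = 12.1610
Rounded: 12 revolutions per day

12 revolutions per day


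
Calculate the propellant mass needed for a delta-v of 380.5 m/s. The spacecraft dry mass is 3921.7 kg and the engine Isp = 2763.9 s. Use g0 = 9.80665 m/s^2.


ve = Isp * g0 = 2763.9 * 9.80665 = 27104.599935 m/s
mass ratio = exp(dv/ve) = exp(380.5/27104.599935) = 1.01413721
m_prop = m_dry * (mr - 1) = 3921.7 * (1.01413721 - 1)
m_prop = 55.4419 kg

55.4419 kg


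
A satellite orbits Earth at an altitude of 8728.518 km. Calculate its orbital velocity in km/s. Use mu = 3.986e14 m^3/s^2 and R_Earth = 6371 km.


r = R_E + alt = 6371.0 + 8728.518 = 15099.5180 km = 1.5099518e+07 m
v = sqrt(mu/r) = sqrt(3.986e14 / 1.5099518e+07) = 5137.9172 m/s = 5.1379 km/s

5.1379 km/s


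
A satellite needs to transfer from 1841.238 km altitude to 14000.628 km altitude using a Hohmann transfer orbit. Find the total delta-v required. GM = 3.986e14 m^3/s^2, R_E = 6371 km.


r1 = 8212.2380 km = 8.212238e+06 m
r2 = 20371.6280 km = 2.0371628e+07 m
dv1 = sqrt(mu/r1)*(sqrt(2*r2/(r1+r2)) - 1) = 1350.8657 m/s
dv2 = sqrt(mu/r2)*(1 - sqrt(2*r1/(r1+r2))) = 1070.3376 m/s
total dv = |dv1| + |dv2| = 1350.8657 + 1070.3376 = 2421.2034 m/s = 2.4212 km/s

2.4212 km/s


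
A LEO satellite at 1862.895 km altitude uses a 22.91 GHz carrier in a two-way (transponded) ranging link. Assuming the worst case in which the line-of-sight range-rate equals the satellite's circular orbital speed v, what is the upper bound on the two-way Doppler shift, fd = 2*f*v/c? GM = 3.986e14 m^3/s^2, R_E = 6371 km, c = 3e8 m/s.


r = 8.233895e+06 m
v = sqrt(mu/r) = 6957.7046 m/s (worst-case radial velocity)
f = 22.91 GHz = 2.291e+10 Hz
fd = 2*f*v/c = 2*2.291e+10*6957.7046/3.0e+08
fd = 1.0626734e+06 Hz

1.0627e+06 Hz


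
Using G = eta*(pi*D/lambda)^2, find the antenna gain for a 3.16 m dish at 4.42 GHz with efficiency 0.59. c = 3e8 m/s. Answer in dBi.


lambda = c/f = 3e8 / 4.42e+09 = 0.0678733 m
G = eta*(pi*D/lambda)^2 = 0.59*(pi*3.16/0.0678733)^2
G = 12621.9935 (linear)
G = 10*log10(12621.9935) = 41.0113 dBi

41.0113 dBi


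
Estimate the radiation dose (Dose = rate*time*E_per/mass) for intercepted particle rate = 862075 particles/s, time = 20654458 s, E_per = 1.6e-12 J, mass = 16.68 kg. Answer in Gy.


Total energy deposited = rate * time * E_per
  = 862075 * 20654458 * 1.6e-12 = 28.4891 J
Dose = E_total / mass = 28.4891 / 16.68
Dose = 1.7080 Gy

1.7080 Gy


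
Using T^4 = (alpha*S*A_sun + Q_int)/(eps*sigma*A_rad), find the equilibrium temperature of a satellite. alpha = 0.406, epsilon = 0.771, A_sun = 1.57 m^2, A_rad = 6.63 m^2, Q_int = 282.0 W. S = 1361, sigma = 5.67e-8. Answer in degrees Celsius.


Numerator = alpha*S*A_sun + Q_int = 0.406*1361*1.57 + 282.0 = 1149.5286 W
Denominator = eps*sigma*A_rad = 0.771*5.67e-8*6.63 = 2.8983509e-07 W/K^4
T^4 = 3.9661471e+09 K^4
T = 250.9529 K = -22.1971 C

-22.1971 degrees Celsius


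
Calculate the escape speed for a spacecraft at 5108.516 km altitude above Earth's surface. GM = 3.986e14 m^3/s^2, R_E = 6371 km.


r = 6371.0 + 5108.516 = 11479.5160 km = 1.1479516e+07 m
v_esc = sqrt(2*mu/r) = sqrt(2*3.986e14 / 1.1479516e+07)
v_esc = 8333.3929 m/s = 8.3334 km/s

8.3334 km/s


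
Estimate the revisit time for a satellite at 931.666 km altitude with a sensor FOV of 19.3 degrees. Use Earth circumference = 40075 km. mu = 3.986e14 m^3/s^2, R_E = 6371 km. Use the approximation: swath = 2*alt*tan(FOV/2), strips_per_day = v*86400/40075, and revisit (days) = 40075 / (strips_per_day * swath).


swath = 2*931.666*tan(0.1684243) = 316.8318 km
v = sqrt(mu/r) = 7388.0177 m/s = 7.3880 km/s
strips/day = v*86400/40075 = 7.3880*86400/40075 = 15.9283
coverage/day = strips * swath = 15.9283 * 316.8318 = 5046.5777 km
revisit = 40075 / 5046.5777 = 7.9410 days

7.9410 days


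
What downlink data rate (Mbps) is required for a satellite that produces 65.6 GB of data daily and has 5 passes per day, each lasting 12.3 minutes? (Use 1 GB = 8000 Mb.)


total contact time = 5 * 12.3 * 60 = 3690.0000 s
data = 65.6 GB = 524800.0000 Mb
rate = 524800.0000 / 3690.0000 = 142.2222 Mbps

142.2222 Mbps


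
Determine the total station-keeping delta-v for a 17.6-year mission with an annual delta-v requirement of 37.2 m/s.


dV = rate * years = 37.2 * 17.6
dV = 654.7200 m/s

654.7200 m/s


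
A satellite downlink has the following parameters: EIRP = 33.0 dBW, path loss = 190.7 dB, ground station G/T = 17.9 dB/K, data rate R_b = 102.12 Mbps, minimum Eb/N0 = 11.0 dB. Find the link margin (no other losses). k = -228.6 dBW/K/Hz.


C/N0 = EIRP - FSPL + G/T - k = 33.0 - 190.7 + 17.9 - (-228.6)
C/N0 = 88.8000 dB-Hz
R_b = 102.12 Mbps = 1.0212e+08 bps -> 10*log10(R_b) = 80.0911 dB-Hz
Eb/N0 = C/N0 - 10*log10(R_b) = 88.8000 - 80.0911 = 8.7089 dB
Margin = Eb/N0 - Eb/N0_req = 8.7089 - 11.0 = -2.2911 dB (negative margin: link does not close)

-2.2911 dB


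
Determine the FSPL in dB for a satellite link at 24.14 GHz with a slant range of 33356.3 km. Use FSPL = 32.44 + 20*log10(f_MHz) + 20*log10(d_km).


f = 24.14 GHz = 24140.0000 MHz
d = 33356.3 km
FSPL = 32.44 + 20*log10(24140.0000) + 20*log10(33356.3)
FSPL = 32.44 + 87.6547 + 90.4636
FSPL = 210.5583 dB

210.5583 dB


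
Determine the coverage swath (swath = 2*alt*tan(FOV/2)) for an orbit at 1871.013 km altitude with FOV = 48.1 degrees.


FOV = 48.1 deg = 0.8395034 rad
swath = 2 * alt * tan(FOV/2) = 2 * 1871.013 * tan(0.4197517)
swath = 2 * 1871.013 * 0.4462747
swath = 1669.9717 km

1669.9717 km


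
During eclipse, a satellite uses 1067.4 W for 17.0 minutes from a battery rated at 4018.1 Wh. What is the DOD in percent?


E_used = P * t / 60 = 1067.4 * 17.0 / 60 = 302.4300 Wh
DOD = E_used / E_total * 100 = 302.4300 / 4018.1 * 100
DOD = 7.5267 %

7.5267 %


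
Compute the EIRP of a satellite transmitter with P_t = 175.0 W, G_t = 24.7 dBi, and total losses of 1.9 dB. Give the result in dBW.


Pt = 175.0 W = 22.4304 dBW
EIRP = Pt_dBW + Gt - losses = 22.4304 + 24.7 - 1.9 = 45.2304 dBW

45.2304 dBW


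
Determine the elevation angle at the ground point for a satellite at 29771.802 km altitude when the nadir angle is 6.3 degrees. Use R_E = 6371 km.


r = R_E + alt = 36142.8020 km
Law of sines in the satellite / Earth-center / ground-point triangle:
  sin(nadir)/R_E = sin(90 + el)/r  =>  cos(el) = (r/R_E)*sin(nadir)
cos(el) = (36142.8020 / 6371.0000) * sin(6.3 deg) = 0.6225248
el = arccos(0.6225248) = 51.4993 deg
(Earth-central angle = 90 - nadir - el = 32.2007 deg)

51.4993 degrees


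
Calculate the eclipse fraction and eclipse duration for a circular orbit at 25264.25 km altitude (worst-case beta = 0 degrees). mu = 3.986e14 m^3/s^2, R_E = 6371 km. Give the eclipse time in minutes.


r = 31635.2500 km
T = 933.2906 min
Eclipse fraction = arcsin(R_E/r)/pi = arcsin(6371.0000/31635.2500)/pi
= arcsin(0.2013893)/pi = 0.06454562
Eclipse duration = 0.06454562 * 933.2906 = 60.2398 min

60.2398 minutes


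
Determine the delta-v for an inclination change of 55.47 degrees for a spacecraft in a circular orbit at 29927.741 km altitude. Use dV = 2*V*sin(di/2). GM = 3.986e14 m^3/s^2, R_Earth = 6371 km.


r = 36298.7410 km = 3.6298741e+07 m
V = sqrt(mu/r) = 3313.7738 m/s
di = 55.47 deg = 0.9681341 rad
dV = 2*V*sin(di/2) = 2*3313.7738*sin(0.4840671)
dV = 3084.3468 m/s = 3.0843 km/s

3.0843 km/s


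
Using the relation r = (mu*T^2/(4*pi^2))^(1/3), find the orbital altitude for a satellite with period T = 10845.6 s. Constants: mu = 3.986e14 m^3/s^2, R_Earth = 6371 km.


T = 10845.6 s
r = (mu*T^2/(4*pi^2))^(1/3) = (3.986e14 * 10845.6^2 / (4*pi^2))^(1/3)
r = 1.0589974e+07 m = 10589.9743 km
alt = r - R_E = 10589.9743 - 6371 = 4218.9743 km

4218.9743 km


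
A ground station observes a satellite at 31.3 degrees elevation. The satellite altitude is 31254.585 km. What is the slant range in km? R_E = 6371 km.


h = 31254.585 km, el = 31.3 deg
d = -R_E*sin(el) + sqrt((R_E*sin(el))^2 + 2*R_E*h + h^2)
d = -6371.0000*sin(0.5462881) + sqrt((6371.0000*0.5195191)^2 + 2*6371.0000*31254.585 + 31254.585^2)
d = 33919.8383 km

33919.8383 km


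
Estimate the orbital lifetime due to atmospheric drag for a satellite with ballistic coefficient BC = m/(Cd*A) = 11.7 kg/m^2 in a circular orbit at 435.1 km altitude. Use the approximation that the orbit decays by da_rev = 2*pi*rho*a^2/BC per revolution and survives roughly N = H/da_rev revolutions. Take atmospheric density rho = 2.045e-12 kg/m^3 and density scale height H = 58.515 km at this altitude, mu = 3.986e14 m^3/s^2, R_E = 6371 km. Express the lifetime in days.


a = R_E + alt = 6806.1000 km = 6.8061e+06 m
da_rev = 2*pi*rho*a^2/BC = 2*pi*2.045e-12*(6.8061e+06)^2/11.7 = 50.872604 m per revolution
N = H/da_rev = 58515.0000 m / 50.872604 m = 1150.2262 revolutions
P = 2*pi*sqrt(a^3/mu) = 5588.0298 s
lifetime = N*P = 1150.2262 * 5588.0298 = 6.427498e+06 s = 74.3923 days

74.3923 days


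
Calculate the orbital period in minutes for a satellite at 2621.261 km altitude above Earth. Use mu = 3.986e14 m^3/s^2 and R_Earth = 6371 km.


r = 8992.2610 km = 8.992261e+06 m
T = 2*pi*sqrt(r^3/mu) = 2*pi*sqrt(7.2712104e+20 / 3.986e14)
T = 8486.2257 s = 141.4371 min

141.4371 minutes


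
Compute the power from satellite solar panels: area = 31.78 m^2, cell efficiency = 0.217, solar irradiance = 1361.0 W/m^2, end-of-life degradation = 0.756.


P = area * eta * S * degradation
P = 31.78 * 0.217 * 1361.0 * 0.756
P = 7095.6723 W

7095.6723 W


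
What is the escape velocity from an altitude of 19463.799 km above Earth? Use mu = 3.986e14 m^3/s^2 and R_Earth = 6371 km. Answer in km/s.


r = 6371.0 + 19463.799 = 25834.7990 km = 2.5834799e+07 m
v_esc = sqrt(2*mu/r) = sqrt(2*3.986e14 / 2.5834799e+07)
v_esc = 5554.9621 m/s = 5.5550 km/s

5.5550 km/s


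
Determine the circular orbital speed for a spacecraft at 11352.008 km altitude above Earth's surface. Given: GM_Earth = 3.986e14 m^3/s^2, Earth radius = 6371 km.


r = R_E + alt = 6371.0 + 11352.008 = 17723.0080 km = 1.7723008e+07 m
v = sqrt(mu/r) = sqrt(3.986e14 / 1.7723008e+07) = 4742.4191 m/s = 4.7424 km/s

4.7424 km/s


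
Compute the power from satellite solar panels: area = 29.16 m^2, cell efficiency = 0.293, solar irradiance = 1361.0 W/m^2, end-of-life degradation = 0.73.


P = area * eta * S * degradation
P = 29.16 * 0.293 * 1361.0 * 0.73
P = 8488.6011 W

8488.6011 W


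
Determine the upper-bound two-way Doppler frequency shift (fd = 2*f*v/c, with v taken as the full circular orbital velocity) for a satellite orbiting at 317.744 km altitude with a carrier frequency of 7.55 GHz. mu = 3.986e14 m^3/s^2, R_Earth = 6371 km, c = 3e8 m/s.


r = 6.688744e+06 m
v = sqrt(mu/r) = 7719.6278 m/s (worst-case radial velocity)
f = 7.55 GHz = 7.55e+09 Hz
fd = 2*f*v/c = 2*7.55e+09*7719.6278/3.0e+08
fd = 388554.5980 Hz

388554.5980 Hz


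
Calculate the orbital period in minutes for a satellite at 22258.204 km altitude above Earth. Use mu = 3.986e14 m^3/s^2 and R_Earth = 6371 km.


r = 28629.2040 km = 2.8629204e+07 m
T = 2*pi*sqrt(r^3/mu) = 2*pi*sqrt(2.3465392e+22 / 3.986e14)
T = 48208.6679 s = 803.4778 min

803.4778 minutes


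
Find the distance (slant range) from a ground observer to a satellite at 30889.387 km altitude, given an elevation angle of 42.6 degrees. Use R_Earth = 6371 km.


h = 30889.387 km, el = 42.6 deg
d = -R_E*sin(el) + sqrt((R_E*sin(el))^2 + 2*R_E*h + h^2)
d = -6371.0000*sin(0.7435103) + sqrt((6371.0000*0.676876)^2 + 2*6371.0000*30889.387 + 30889.387^2)
d = 32651.7057 km

32651.7057 km


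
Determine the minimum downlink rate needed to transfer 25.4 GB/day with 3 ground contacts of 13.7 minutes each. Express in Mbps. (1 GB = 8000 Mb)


total contact time = 3 * 13.7 * 60 = 2466.0000 s
data = 25.4 GB = 203200.0000 Mb
rate = 203200.0000 / 2466.0000 = 82.4006 Mbps

82.4006 Mbps


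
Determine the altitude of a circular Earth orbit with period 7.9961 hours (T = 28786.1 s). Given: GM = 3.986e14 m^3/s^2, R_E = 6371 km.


T = 28786.1 s
r = (mu*T^2/(4*pi^2))^(1/3) = (3.986e14 * 28786.1^2 / (4*pi^2))^(1/3)
r = 2.0300859e+07 m = 20300.8586 km
alt = r - R_E = 20300.8586 - 6371 = 13929.8586 km

13929.8586 km


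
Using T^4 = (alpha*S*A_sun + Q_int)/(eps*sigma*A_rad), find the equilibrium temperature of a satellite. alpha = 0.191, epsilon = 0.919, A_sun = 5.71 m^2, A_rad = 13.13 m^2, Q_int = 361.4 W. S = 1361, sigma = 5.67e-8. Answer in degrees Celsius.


Numerator = alpha*S*A_sun + Q_int = 0.191*1361*5.71 + 361.4 = 1845.7202 W
Denominator = eps*sigma*A_rad = 0.919*5.67e-8*13.13 = 6.8416885e-07 W/K^4
T^4 = 2.6977554e+09 K^4
T = 227.9033 K = -45.2467 C

-45.2467 degrees Celsius


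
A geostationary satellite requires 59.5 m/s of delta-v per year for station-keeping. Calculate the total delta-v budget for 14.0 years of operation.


dV = rate * years = 59.5 * 14.0
dV = 833.0000 m/s

833.0000 m/s


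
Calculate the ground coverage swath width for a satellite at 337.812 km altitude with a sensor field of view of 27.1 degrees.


FOV = 27.1 deg = 0.4729842 rad
swath = 2 * alt * tan(FOV/2) = 2 * 337.812 * tan(0.2364921)
swath = 2 * 337.812 * 0.2410019
swath = 162.8267 km

162.8267 km


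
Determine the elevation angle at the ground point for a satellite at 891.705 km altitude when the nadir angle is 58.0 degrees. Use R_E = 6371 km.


r = R_E + alt = 7262.7050 km
Law of sines in the satellite / Earth-center / ground-point triangle:
  sin(nadir)/R_E = sin(90 + el)/r  =>  cos(el) = (r/R_E)*sin(nadir)
cos(el) = (7262.7050 / 6371.0000) * sin(58.0 deg) = 0.9667435
el = arccos(0.9667435) = 14.8179 deg
(Earth-central angle = 90 - nadir - el = 17.1821 deg)

14.8179 degrees


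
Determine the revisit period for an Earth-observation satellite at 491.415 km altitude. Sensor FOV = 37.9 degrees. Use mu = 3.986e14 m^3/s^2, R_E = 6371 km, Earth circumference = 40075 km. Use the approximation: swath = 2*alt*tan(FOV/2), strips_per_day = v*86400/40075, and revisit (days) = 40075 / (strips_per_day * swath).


swath = 2*491.415*tan(0.3307399) = 337.4564 km
v = sqrt(mu/r) = 7621.3193 m/s = 7.6213 km/s
strips/day = v*86400/40075 = 7.6213*86400/40075 = 16.4312
coverage/day = strips * swath = 16.4312 * 337.4564 = 5544.8279 km
revisit = 40075 / 5544.8279 = 7.2275 days

7.2275 days


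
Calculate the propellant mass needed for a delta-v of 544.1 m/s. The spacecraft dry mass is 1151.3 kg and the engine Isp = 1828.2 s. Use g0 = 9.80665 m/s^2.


ve = Isp * g0 = 1828.2 * 9.80665 = 17928.517530 m/s
mass ratio = exp(dv/ve) = exp(544.1/17928.517530) = 1.03081350
m_prop = m_dry * (mr - 1) = 1151.3 * (1.03081350 - 1)
m_prop = 35.4756 kg

35.4756 kg


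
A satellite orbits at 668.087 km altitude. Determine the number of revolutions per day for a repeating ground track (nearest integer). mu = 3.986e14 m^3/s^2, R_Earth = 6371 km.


r = 7.039087e+06 m
T = 2*pi*sqrt(r^3/mu) = 5877.4064 s = 97.9568 min
revs/day = 1440 / 97.9568 = 14.7004
Rounded: 15 revolutions per day

15 revolutions per day


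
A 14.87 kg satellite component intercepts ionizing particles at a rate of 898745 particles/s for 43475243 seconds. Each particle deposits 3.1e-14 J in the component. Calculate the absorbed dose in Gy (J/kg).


Total energy deposited = rate * time * E_per
  = 898745 * 43475243 * 3.1e-14 = 1.2113 J
Dose = E_total / mass = 1.2113 / 14.87
Dose = 0.08145715 Gy

0.0815 Gy


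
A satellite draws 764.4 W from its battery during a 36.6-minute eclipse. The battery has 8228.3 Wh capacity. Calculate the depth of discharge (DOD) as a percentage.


E_used = P * t / 60 = 764.4 * 36.6 / 60 = 466.2840 Wh
DOD = E_used / E_total * 100 = 466.2840 / 8228.3 * 100
DOD = 5.6668 %

5.6668 %


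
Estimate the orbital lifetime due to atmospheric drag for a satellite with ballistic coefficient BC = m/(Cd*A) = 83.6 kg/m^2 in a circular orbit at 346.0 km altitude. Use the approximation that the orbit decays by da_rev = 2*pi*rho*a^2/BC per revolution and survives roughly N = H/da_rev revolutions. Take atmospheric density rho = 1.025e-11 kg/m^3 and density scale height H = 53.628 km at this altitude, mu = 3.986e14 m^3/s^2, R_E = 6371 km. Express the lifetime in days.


a = R_E + alt = 6717.0000 km = 6.717e+06 m
da_rev = 2*pi*rho*a^2/BC = 2*pi*1.025e-11*(6.717e+06)^2/83.6 = 34.757470 m per revolution
N = H/da_rev = 53628.0000 m / 34.757470 m = 1542.9201 revolutions
P = 2*pi*sqrt(a^3/mu) = 5478.6587 s
lifetime = N*P = 1542.9201 * 5478.6587 = 8.4531328e+06 s = 97.8372 days

97.8372 days


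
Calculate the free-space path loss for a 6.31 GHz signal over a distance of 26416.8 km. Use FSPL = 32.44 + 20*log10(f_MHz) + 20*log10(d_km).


f = 6.31 GHz = 6310.0000 MHz
d = 26416.8 km
FSPL = 32.44 + 20*log10(6310.0000) + 20*log10(26416.8)
FSPL = 32.44 + 76.0006 + 88.4376
FSPL = 196.8782 dB

196.8782 dB


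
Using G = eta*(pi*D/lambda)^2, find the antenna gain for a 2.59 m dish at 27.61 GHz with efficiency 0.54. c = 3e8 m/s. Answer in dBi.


lambda = c/f = 3e8 / 2.761e+10 = 0.01086563 m
G = eta*(pi*D/lambda)^2 = 0.54*(pi*2.59/0.01086563)^2
G = 302819.1508 (linear)
G = 10*log10(302819.1508) = 54.8118 dBi

54.8118 dBi


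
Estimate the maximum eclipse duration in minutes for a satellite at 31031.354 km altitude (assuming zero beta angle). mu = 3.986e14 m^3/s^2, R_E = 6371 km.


r = 37402.3540 km
T = 1199.7987 min
Eclipse fraction = arcsin(R_E/r)/pi = arcsin(6371.0000/37402.3540)/pi
= arcsin(0.1703369)/pi = 0.05448559
Eclipse duration = 0.05448559 * 1199.7987 = 65.3717 min

65.3717 minutes


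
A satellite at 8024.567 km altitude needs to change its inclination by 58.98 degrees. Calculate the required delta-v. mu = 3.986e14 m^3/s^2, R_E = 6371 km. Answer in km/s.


r = 14395.5670 km = 1.4395567e+07 m
V = sqrt(mu/r) = 5262.0414 m/s
di = 58.98 deg = 1.0294 rad
dV = 2*V*sin(di/2) = 2*5262.0414*sin(0.5146976)
dV = 5180.7076 m/s = 5.1807 km/s

5.1807 km/s


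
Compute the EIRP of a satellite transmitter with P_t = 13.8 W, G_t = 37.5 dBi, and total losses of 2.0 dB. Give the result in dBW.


Pt = 13.8 W = 11.3988 dBW
EIRP = Pt_dBW + Gt - losses = 11.3988 + 37.5 - 2.0 = 46.8988 dBW

46.8988 dBW


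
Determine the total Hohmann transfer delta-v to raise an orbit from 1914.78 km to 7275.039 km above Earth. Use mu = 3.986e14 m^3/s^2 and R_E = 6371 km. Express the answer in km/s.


r1 = 8285.7800 km = 8.28578e+06 m
r2 = 13646.0390 km = 1.3646039e+07 m
dv1 = sqrt(mu/r1)*(sqrt(2*r2/(r1+r2)) - 1) = 801.2979 m/s
dv2 = sqrt(mu/r2)*(1 - sqrt(2*r1/(r1+r2))) = 706.6579 m/s
total dv = |dv1| + |dv2| = 801.2979 + 706.6579 = 1507.9559 m/s = 1.5080 km/s

1.5080 km/s


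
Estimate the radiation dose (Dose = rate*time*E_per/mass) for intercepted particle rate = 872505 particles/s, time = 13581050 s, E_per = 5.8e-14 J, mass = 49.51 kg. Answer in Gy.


Total energy deposited = rate * time * E_per
  = 872505 * 13581050 * 5.8e-14 = 0.687273 J
Dose = E_total / mass = 0.687273 / 49.51
Dose = 0.0138815 Gy

0.0139 Gy


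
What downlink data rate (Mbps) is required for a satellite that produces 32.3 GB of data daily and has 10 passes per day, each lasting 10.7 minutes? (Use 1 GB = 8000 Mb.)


total contact time = 10 * 10.7 * 60 = 6420.0000 s
data = 32.3 GB = 258400.0000 Mb
rate = 258400.0000 / 6420.0000 = 40.2492 Mbps

40.2492 Mbps


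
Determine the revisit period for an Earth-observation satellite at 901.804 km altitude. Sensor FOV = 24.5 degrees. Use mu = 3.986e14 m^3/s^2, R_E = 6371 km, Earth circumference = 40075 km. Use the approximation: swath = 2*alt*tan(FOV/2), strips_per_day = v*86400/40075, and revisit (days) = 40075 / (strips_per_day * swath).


swath = 2*901.804*tan(0.2138028) = 391.6017 km
v = sqrt(mu/r) = 7403.1697 m/s = 7.4032 km/s
strips/day = v*86400/40075 = 7.4032*86400/40075 = 15.9609
coverage/day = strips * swath = 15.9609 * 391.6017 = 6250.3231 km
revisit = 40075 / 6250.3231 = 6.4117 days

6.4117 days


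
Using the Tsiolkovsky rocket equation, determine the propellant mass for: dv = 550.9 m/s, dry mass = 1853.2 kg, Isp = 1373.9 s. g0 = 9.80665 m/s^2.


ve = Isp * g0 = 1373.9 * 9.80665 = 13473.356435 m/s
mass ratio = exp(dv/ve) = exp(550.9/13473.356435) = 1.04173553
m_prop = m_dry * (mr - 1) = 1853.2 * (1.04173553 - 1)
m_prop = 77.3443 kg

77.3443 kg


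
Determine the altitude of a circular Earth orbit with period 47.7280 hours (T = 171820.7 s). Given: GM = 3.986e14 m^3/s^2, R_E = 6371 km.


T = 171820.7 s
r = (mu*T^2/(4*pi^2))^(1/3) = (3.986e14 * 171820.7^2 / (4*pi^2))^(1/3)
r = 6.6799956e+07 m = 66799.9558 km
alt = r - R_E = 66799.9558 - 6371 = 60428.9558 km

60428.9558 km


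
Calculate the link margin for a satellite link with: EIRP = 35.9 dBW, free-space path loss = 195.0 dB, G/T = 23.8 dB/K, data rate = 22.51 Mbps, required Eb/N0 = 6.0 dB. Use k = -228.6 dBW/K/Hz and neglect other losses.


C/N0 = EIRP - FSPL + G/T - k = 35.9 - 195.0 + 23.8 - (-228.6)
C/N0 = 93.3000 dB-Hz
R_b = 22.51 Mbps = 2.251e+07 bps -> 10*log10(R_b) = 73.5238 dB-Hz
Eb/N0 = C/N0 - 10*log10(R_b) = 93.3000 - 73.5238 = 19.7762 dB
Margin = Eb/N0 - Eb/N0_req = 19.7762 - 6.0 = 13.7762 dB (link closes)

13.7762 dB


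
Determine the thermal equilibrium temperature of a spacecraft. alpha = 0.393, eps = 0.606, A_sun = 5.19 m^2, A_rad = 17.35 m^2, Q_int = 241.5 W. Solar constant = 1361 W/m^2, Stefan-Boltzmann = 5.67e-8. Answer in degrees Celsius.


Numerator = alpha*S*A_sun + Q_int = 0.393*1361*5.19 + 241.5 = 3017.4909 W
Denominator = eps*sigma*A_rad = 0.606*5.67e-8*17.35 = 5.9614947e-07 W/K^4
T^4 = 5.0616347e+09 K^4
T = 266.7305 K = -6.4195 C

-6.4195 degrees Celsius


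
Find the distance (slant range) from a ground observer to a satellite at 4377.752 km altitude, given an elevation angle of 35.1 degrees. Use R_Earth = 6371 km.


h = 4377.752 km, el = 35.1 deg
d = -R_E*sin(el) + sqrt((R_E*sin(el))^2 + 2*R_E*h + h^2)
d = -6371.0000*sin(0.6126106) + sqrt((6371.0000*0.5750053)^2 + 2*6371.0000*4377.752 + 4377.752^2)
d = 5736.9726 km

5736.9726 km


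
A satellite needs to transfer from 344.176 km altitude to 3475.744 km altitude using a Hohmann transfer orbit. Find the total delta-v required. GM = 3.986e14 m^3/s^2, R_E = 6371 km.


r1 = 6715.1760 km = 6.715176e+06 m
r2 = 9846.7440 km = 9.846744e+06 m
dv1 = sqrt(mu/r1)*(sqrt(2*r2/(r1+r2)) - 1) = 696.8691 m/s
dv2 = sqrt(mu/r2)*(1 - sqrt(2*r1/(r1+r2))) = 632.9996 m/s
total dv = |dv1| + |dv2| = 696.8691 + 632.9996 = 1329.8687 m/s = 1.3299 km/s

1.3299 km/s


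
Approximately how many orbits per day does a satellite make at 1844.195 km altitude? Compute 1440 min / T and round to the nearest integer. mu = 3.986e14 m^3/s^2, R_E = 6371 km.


r = 8.215195e+06 m
T = 2*pi*sqrt(r^3/mu) = 7410.3383 s = 123.5056 min
revs/day = 1440 / 123.5056 = 11.6594
Rounded: 12 revolutions per day

12 revolutions per day


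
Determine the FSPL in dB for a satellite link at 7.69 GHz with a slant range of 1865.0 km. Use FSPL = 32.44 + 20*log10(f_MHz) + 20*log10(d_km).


f = 7.69 GHz = 7690.0000 MHz
d = 1865.0 km
FSPL = 32.44 + 20*log10(7690.0000) + 20*log10(1865.0)
FSPL = 32.44 + 77.7185 + 65.4136
FSPL = 175.5721 dB

175.5721 dB


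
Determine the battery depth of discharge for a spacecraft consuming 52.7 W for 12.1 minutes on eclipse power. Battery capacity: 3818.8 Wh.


E_used = P * t / 60 = 52.7 * 12.1 / 60 = 10.6278 Wh
DOD = E_used / E_total * 100 = 10.6278 / 3818.8 * 100
DOD = 0.278303 %

0.2783 %


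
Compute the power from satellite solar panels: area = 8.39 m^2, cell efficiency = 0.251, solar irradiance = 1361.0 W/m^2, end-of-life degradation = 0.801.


P = area * eta * S * degradation
P = 8.39 * 0.251 * 1361.0 * 0.801
P = 2295.7591 W

2295.7591 W


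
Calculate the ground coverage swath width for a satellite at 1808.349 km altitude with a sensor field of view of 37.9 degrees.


FOV = 37.9 deg = 0.6614798 rad
swath = 2 * alt * tan(FOV/2) = 2 * 1808.349 * tan(0.3307399)
swath = 2 * 1808.349 * 0.3433518
swath = 1241.7997 km

1241.7997 km


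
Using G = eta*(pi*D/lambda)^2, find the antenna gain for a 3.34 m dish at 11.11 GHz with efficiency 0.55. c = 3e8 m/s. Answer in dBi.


lambda = c/f = 3e8 / 1.111e+10 = 0.0270027 m
G = eta*(pi*D/lambda)^2 = 0.55*(pi*3.34/0.0270027)^2
G = 83050.2563 (linear)
G = 10*log10(83050.2563) = 49.1934 dBi

49.1934 dBi


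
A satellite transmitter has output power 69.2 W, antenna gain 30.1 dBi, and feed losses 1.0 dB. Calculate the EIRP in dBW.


Pt = 69.2 W = 18.4011 dBW
EIRP = Pt_dBW + Gt - losses = 18.4011 + 30.1 - 1.0 = 47.5011 dBW

47.5011 dBW


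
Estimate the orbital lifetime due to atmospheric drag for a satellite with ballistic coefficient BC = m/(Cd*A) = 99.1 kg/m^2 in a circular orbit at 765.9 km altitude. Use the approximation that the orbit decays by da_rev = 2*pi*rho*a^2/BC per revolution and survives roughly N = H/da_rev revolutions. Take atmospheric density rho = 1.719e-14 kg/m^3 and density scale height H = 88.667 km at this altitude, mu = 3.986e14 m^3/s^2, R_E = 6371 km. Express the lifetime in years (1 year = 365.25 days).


a = R_E + alt = 7136.9000 km = 7.1369e+06 m
da_rev = 2*pi*rho*a^2/BC = 2*pi*1.719e-14*(7.1369e+06)^2/99.1 = 0.0555138457 m per revolution
N = H/da_rev = 88667.0000 m / 0.0555138457 m = 1.5972051e+06 revolutions
P = 2*pi*sqrt(a^3/mu) = 6000.3369 s
lifetime = N*P = 1.5972051e+06 * 6000.3369 = 9.583769e+09 s = 110923.2529 days
years = 110923.2529 / 365.25 = 303.6913 years

303.6913 years
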